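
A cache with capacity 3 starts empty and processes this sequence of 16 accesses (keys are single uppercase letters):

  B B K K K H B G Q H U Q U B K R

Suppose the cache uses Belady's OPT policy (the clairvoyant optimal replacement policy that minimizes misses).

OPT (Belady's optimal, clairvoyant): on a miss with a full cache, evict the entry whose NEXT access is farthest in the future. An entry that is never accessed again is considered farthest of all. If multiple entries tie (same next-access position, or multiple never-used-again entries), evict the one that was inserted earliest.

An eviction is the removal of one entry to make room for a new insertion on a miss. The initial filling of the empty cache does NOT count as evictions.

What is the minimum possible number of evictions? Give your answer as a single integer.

Answer: 5

Derivation:
OPT (Belady) simulation (capacity=3):
  1. access B: MISS. Cache: [B]
  2. access B: HIT. Next use of B: step 7. Cache: [B]
  3. access K: MISS. Cache: [B K]
  4. access K: HIT. Next use of K: step 5. Cache: [B K]
  5. access K: HIT. Next use of K: step 15. Cache: [B K]
  6. access H: MISS. Cache: [B K H]
  7. access B: HIT. Next use of B: step 14. Cache: [B K H]
  8. access G: MISS, evict K (next use: step 15). Cache: [B H G]
  9. access Q: MISS, evict G (next use: never). Cache: [B H Q]
  10. access H: HIT. Next use of H: never. Cache: [B H Q]
  11. access U: MISS, evict H (next use: never). Cache: [B Q U]
  12. access Q: HIT. Next use of Q: never. Cache: [B Q U]
  13. access U: HIT. Next use of U: never. Cache: [B Q U]
  14. access B: HIT. Next use of B: never. Cache: [B Q U]
  15. access K: MISS, evict B (next use: never). Cache: [Q U K]
  16. access R: MISS, evict Q (next use: never). Cache: [U K R]
Total: 8 hits, 8 misses, 5 evictions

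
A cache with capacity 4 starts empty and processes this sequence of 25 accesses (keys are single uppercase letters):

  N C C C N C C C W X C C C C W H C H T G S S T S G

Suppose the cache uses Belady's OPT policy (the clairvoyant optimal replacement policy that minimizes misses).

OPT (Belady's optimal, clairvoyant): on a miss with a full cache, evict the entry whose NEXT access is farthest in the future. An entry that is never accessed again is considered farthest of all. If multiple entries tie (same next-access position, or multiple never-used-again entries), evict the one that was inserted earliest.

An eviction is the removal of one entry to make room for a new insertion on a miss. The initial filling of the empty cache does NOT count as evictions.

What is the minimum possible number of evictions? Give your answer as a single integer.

OPT (Belady) simulation (capacity=4):
  1. access N: MISS. Cache: [N]
  2. access C: MISS. Cache: [N C]
  3. access C: HIT. Next use of C: step 4. Cache: [N C]
  4. access C: HIT. Next use of C: step 6. Cache: [N C]
  5. access N: HIT. Next use of N: never. Cache: [N C]
  6. access C: HIT. Next use of C: step 7. Cache: [N C]
  7. access C: HIT. Next use of C: step 8. Cache: [N C]
  8. access C: HIT. Next use of C: step 11. Cache: [N C]
  9. access W: MISS. Cache: [N C W]
  10. access X: MISS. Cache: [N C W X]
  11. access C: HIT. Next use of C: step 12. Cache: [N C W X]
  12. access C: HIT. Next use of C: step 13. Cache: [N C W X]
  13. access C: HIT. Next use of C: step 14. Cache: [N C W X]
  14. access C: HIT. Next use of C: step 17. Cache: [N C W X]
  15. access W: HIT. Next use of W: never. Cache: [N C W X]
  16. access H: MISS, evict N (next use: never). Cache: [C W X H]
  17. access C: HIT. Next use of C: never. Cache: [C W X H]
  18. access H: HIT. Next use of H: never. Cache: [C W X H]
  19. access T: MISS, evict C (next use: never). Cache: [W X H T]
  20. access G: MISS, evict W (next use: never). Cache: [X H T G]
  21. access S: MISS, evict X (next use: never). Cache: [H T G S]
  22. access S: HIT. Next use of S: step 24. Cache: [H T G S]
  23. access T: HIT. Next use of T: never. Cache: [H T G S]
  24. access S: HIT. Next use of S: never. Cache: [H T G S]
  25. access G: HIT. Next use of G: never. Cache: [H T G S]
Total: 17 hits, 8 misses, 4 evictions

Answer: 4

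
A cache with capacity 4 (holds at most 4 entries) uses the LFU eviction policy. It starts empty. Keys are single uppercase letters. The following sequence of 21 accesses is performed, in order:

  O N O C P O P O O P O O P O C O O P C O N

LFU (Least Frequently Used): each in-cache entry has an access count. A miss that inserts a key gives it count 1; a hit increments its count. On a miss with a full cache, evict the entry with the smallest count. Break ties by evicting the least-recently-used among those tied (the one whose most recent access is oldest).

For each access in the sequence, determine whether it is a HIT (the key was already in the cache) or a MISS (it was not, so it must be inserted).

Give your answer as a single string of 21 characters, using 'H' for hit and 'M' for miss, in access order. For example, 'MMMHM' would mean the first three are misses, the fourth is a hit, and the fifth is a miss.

LFU simulation (capacity=4):
  1. access O: MISS. Cache: [O(c=1)]
  2. access N: MISS. Cache: [O(c=1) N(c=1)]
  3. access O: HIT, count now 2. Cache: [N(c=1) O(c=2)]
  4. access C: MISS. Cache: [N(c=1) C(c=1) O(c=2)]
  5. access P: MISS. Cache: [N(c=1) C(c=1) P(c=1) O(c=2)]
  6. access O: HIT, count now 3. Cache: [N(c=1) C(c=1) P(c=1) O(c=3)]
  7. access P: HIT, count now 2. Cache: [N(c=1) C(c=1) P(c=2) O(c=3)]
  8. access O: HIT, count now 4. Cache: [N(c=1) C(c=1) P(c=2) O(c=4)]
  9. access O: HIT, count now 5. Cache: [N(c=1) C(c=1) P(c=2) O(c=5)]
  10. access P: HIT, count now 3. Cache: [N(c=1) C(c=1) P(c=3) O(c=5)]
  11. access O: HIT, count now 6. Cache: [N(c=1) C(c=1) P(c=3) O(c=6)]
  12. access O: HIT, count now 7. Cache: [N(c=1) C(c=1) P(c=3) O(c=7)]
  13. access P: HIT, count now 4. Cache: [N(c=1) C(c=1) P(c=4) O(c=7)]
  14. access O: HIT, count now 8. Cache: [N(c=1) C(c=1) P(c=4) O(c=8)]
  15. access C: HIT, count now 2. Cache: [N(c=1) C(c=2) P(c=4) O(c=8)]
  16. access O: HIT, count now 9. Cache: [N(c=1) C(c=2) P(c=4) O(c=9)]
  17. access O: HIT, count now 10. Cache: [N(c=1) C(c=2) P(c=4) O(c=10)]
  18. access P: HIT, count now 5. Cache: [N(c=1) C(c=2) P(c=5) O(c=10)]
  19. access C: HIT, count now 3. Cache: [N(c=1) C(c=3) P(c=5) O(c=10)]
  20. access O: HIT, count now 11. Cache: [N(c=1) C(c=3) P(c=5) O(c=11)]
  21. access N: HIT, count now 2. Cache: [N(c=2) C(c=3) P(c=5) O(c=11)]
Total: 17 hits, 4 misses, 0 evictions

Answer: MMHMMHHHHHHHHHHHHHHHH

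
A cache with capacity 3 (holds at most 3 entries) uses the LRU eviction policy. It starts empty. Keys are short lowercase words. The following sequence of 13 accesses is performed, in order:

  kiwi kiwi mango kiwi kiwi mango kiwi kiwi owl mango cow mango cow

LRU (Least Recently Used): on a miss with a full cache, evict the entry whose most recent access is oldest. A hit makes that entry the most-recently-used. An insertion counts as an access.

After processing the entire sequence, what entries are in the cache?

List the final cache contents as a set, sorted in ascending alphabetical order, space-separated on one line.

Answer: cow mango owl

Derivation:
LRU simulation (capacity=3):
  1. access kiwi: MISS. Cache (LRU->MRU): [kiwi]
  2. access kiwi: HIT. Cache (LRU->MRU): [kiwi]
  3. access mango: MISS. Cache (LRU->MRU): [kiwi mango]
  4. access kiwi: HIT. Cache (LRU->MRU): [mango kiwi]
  5. access kiwi: HIT. Cache (LRU->MRU): [mango kiwi]
  6. access mango: HIT. Cache (LRU->MRU): [kiwi mango]
  7. access kiwi: HIT. Cache (LRU->MRU): [mango kiwi]
  8. access kiwi: HIT. Cache (LRU->MRU): [mango kiwi]
  9. access owl: MISS. Cache (LRU->MRU): [mango kiwi owl]
  10. access mango: HIT. Cache (LRU->MRU): [kiwi owl mango]
  11. access cow: MISS, evict kiwi. Cache (LRU->MRU): [owl mango cow]
  12. access mango: HIT. Cache (LRU->MRU): [owl cow mango]
  13. access cow: HIT. Cache (LRU->MRU): [owl mango cow]
Total: 9 hits, 4 misses, 1 evictions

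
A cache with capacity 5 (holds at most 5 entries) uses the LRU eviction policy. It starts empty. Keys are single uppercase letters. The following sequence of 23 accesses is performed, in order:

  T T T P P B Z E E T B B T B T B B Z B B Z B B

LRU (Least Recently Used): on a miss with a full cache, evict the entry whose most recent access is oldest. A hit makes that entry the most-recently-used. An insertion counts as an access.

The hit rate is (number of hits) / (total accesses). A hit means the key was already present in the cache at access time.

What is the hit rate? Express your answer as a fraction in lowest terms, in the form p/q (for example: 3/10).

LRU simulation (capacity=5):
  1. access T: MISS. Cache (LRU->MRU): [T]
  2. access T: HIT. Cache (LRU->MRU): [T]
  3. access T: HIT. Cache (LRU->MRU): [T]
  4. access P: MISS. Cache (LRU->MRU): [T P]
  5. access P: HIT. Cache (LRU->MRU): [T P]
  6. access B: MISS. Cache (LRU->MRU): [T P B]
  7. access Z: MISS. Cache (LRU->MRU): [T P B Z]
  8. access E: MISS. Cache (LRU->MRU): [T P B Z E]
  9. access E: HIT. Cache (LRU->MRU): [T P B Z E]
  10. access T: HIT. Cache (LRU->MRU): [P B Z E T]
  11. access B: HIT. Cache (LRU->MRU): [P Z E T B]
  12. access B: HIT. Cache (LRU->MRU): [P Z E T B]
  13. access T: HIT. Cache (LRU->MRU): [P Z E B T]
  14. access B: HIT. Cache (LRU->MRU): [P Z E T B]
  15. access T: HIT. Cache (LRU->MRU): [P Z E B T]
  16. access B: HIT. Cache (LRU->MRU): [P Z E T B]
  17. access B: HIT. Cache (LRU->MRU): [P Z E T B]
  18. access Z: HIT. Cache (LRU->MRU): [P E T B Z]
  19. access B: HIT. Cache (LRU->MRU): [P E T Z B]
  20. access B: HIT. Cache (LRU->MRU): [P E T Z B]
  21. access Z: HIT. Cache (LRU->MRU): [P E T B Z]
  22. access B: HIT. Cache (LRU->MRU): [P E T Z B]
  23. access B: HIT. Cache (LRU->MRU): [P E T Z B]
Total: 18 hits, 5 misses, 0 evictions

Hit rate = 18/23

Answer: 18/23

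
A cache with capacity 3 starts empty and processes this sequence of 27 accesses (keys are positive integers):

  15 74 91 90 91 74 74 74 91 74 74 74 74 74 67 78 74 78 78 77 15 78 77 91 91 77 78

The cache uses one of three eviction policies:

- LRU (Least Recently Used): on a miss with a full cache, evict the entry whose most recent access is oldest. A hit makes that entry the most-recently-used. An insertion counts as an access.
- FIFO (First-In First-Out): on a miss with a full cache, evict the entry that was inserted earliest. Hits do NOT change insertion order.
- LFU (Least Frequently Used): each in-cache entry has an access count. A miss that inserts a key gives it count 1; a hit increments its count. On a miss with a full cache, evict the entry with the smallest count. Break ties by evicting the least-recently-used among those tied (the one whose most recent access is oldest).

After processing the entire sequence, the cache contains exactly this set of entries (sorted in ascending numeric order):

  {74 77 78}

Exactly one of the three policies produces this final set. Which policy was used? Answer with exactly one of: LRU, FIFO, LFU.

Simulating under each policy and comparing final sets:
  LRU: final set = {77 78 91} -> differs
  FIFO: final set = {77 78 91} -> differs
  LFU: final set = {74 77 78} -> MATCHES target
Only LFU produces the target set.

Answer: LFU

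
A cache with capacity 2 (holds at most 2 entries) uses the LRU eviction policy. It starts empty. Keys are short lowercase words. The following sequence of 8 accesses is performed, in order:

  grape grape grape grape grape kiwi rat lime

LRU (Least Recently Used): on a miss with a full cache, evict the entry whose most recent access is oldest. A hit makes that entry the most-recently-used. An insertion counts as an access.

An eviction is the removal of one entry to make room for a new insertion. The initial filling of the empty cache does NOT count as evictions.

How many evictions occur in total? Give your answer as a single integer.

LRU simulation (capacity=2):
  1. access grape: MISS. Cache (LRU->MRU): [grape]
  2. access grape: HIT. Cache (LRU->MRU): [grape]
  3. access grape: HIT. Cache (LRU->MRU): [grape]
  4. access grape: HIT. Cache (LRU->MRU): [grape]
  5. access grape: HIT. Cache (LRU->MRU): [grape]
  6. access kiwi: MISS. Cache (LRU->MRU): [grape kiwi]
  7. access rat: MISS, evict grape. Cache (LRU->MRU): [kiwi rat]
  8. access lime: MISS, evict kiwi. Cache (LRU->MRU): [rat lime]
Total: 4 hits, 4 misses, 2 evictions

Answer: 2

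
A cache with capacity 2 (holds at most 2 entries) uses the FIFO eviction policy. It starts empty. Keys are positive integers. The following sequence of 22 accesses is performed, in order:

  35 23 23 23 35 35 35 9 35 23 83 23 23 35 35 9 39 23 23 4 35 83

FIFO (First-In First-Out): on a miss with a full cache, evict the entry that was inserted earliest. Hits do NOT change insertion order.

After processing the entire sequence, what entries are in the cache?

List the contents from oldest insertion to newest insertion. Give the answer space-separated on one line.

FIFO simulation (capacity=2):
  1. access 35: MISS. Cache (old->new): [35]
  2. access 23: MISS. Cache (old->new): [35 23]
  3. access 23: HIT. Cache (old->new): [35 23]
  4. access 23: HIT. Cache (old->new): [35 23]
  5. access 35: HIT. Cache (old->new): [35 23]
  6. access 35: HIT. Cache (old->new): [35 23]
  7. access 35: HIT. Cache (old->new): [35 23]
  8. access 9: MISS, evict 35. Cache (old->new): [23 9]
  9. access 35: MISS, evict 23. Cache (old->new): [9 35]
  10. access 23: MISS, evict 9. Cache (old->new): [35 23]
  11. access 83: MISS, evict 35. Cache (old->new): [23 83]
  12. access 23: HIT. Cache (old->new): [23 83]
  13. access 23: HIT. Cache (old->new): [23 83]
  14. access 35: MISS, evict 23. Cache (old->new): [83 35]
  15. access 35: HIT. Cache (old->new): [83 35]
  16. access 9: MISS, evict 83. Cache (old->new): [35 9]
  17. access 39: MISS, evict 35. Cache (old->new): [9 39]
  18. access 23: MISS, evict 9. Cache (old->new): [39 23]
  19. access 23: HIT. Cache (old->new): [39 23]
  20. access 4: MISS, evict 39. Cache (old->new): [23 4]
  21. access 35: MISS, evict 23. Cache (old->new): [4 35]
  22. access 83: MISS, evict 4. Cache (old->new): [35 83]
Total: 9 hits, 13 misses, 11 evictions

Answer: 35 83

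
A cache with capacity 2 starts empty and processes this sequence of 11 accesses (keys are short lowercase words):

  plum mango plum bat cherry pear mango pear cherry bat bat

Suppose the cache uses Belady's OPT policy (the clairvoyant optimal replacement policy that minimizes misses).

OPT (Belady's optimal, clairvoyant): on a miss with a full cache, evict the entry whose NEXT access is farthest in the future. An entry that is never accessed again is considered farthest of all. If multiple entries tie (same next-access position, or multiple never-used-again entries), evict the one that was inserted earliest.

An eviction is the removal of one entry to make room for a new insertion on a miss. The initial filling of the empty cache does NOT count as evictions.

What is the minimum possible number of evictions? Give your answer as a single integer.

OPT (Belady) simulation (capacity=2):
  1. access plum: MISS. Cache: [plum]
  2. access mango: MISS. Cache: [plum mango]
  3. access plum: HIT. Next use of plum: never. Cache: [plum mango]
  4. access bat: MISS, evict plum (next use: never). Cache: [mango bat]
  5. access cherry: MISS, evict bat (next use: step 10). Cache: [mango cherry]
  6. access pear: MISS, evict cherry (next use: step 9). Cache: [mango pear]
  7. access mango: HIT. Next use of mango: never. Cache: [mango pear]
  8. access pear: HIT. Next use of pear: never. Cache: [mango pear]
  9. access cherry: MISS, evict mango (next use: never). Cache: [pear cherry]
  10. access bat: MISS, evict pear (next use: never). Cache: [cherry bat]
  11. access bat: HIT. Next use of bat: never. Cache: [cherry bat]
Total: 4 hits, 7 misses, 5 evictions

Answer: 5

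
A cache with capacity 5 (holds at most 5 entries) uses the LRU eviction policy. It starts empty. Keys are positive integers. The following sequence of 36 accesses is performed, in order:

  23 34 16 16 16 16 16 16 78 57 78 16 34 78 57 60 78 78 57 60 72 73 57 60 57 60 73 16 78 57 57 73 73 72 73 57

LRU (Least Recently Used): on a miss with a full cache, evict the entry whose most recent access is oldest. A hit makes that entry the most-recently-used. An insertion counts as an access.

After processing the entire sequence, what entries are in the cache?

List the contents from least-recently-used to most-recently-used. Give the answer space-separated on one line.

LRU simulation (capacity=5):
  1. access 23: MISS. Cache (LRU->MRU): [23]
  2. access 34: MISS. Cache (LRU->MRU): [23 34]
  3. access 16: MISS. Cache (LRU->MRU): [23 34 16]
  4. access 16: HIT. Cache (LRU->MRU): [23 34 16]
  5. access 16: HIT. Cache (LRU->MRU): [23 34 16]
  6. access 16: HIT. Cache (LRU->MRU): [23 34 16]
  7. access 16: HIT. Cache (LRU->MRU): [23 34 16]
  8. access 16: HIT. Cache (LRU->MRU): [23 34 16]
  9. access 78: MISS. Cache (LRU->MRU): [23 34 16 78]
  10. access 57: MISS. Cache (LRU->MRU): [23 34 16 78 57]
  11. access 78: HIT. Cache (LRU->MRU): [23 34 16 57 78]
  12. access 16: HIT. Cache (LRU->MRU): [23 34 57 78 16]
  13. access 34: HIT. Cache (LRU->MRU): [23 57 78 16 34]
  14. access 78: HIT. Cache (LRU->MRU): [23 57 16 34 78]
  15. access 57: HIT. Cache (LRU->MRU): [23 16 34 78 57]
  16. access 60: MISS, evict 23. Cache (LRU->MRU): [16 34 78 57 60]
  17. access 78: HIT. Cache (LRU->MRU): [16 34 57 60 78]
  18. access 78: HIT. Cache (LRU->MRU): [16 34 57 60 78]
  19. access 57: HIT. Cache (LRU->MRU): [16 34 60 78 57]
  20. access 60: HIT. Cache (LRU->MRU): [16 34 78 57 60]
  21. access 72: MISS, evict 16. Cache (LRU->MRU): [34 78 57 60 72]
  22. access 73: MISS, evict 34. Cache (LRU->MRU): [78 57 60 72 73]
  23. access 57: HIT. Cache (LRU->MRU): [78 60 72 73 57]
  24. access 60: HIT. Cache (LRU->MRU): [78 72 73 57 60]
  25. access 57: HIT. Cache (LRU->MRU): [78 72 73 60 57]
  26. access 60: HIT. Cache (LRU->MRU): [78 72 73 57 60]
  27. access 73: HIT. Cache (LRU->MRU): [78 72 57 60 73]
  28. access 16: MISS, evict 78. Cache (LRU->MRU): [72 57 60 73 16]
  29. access 78: MISS, evict 72. Cache (LRU->MRU): [57 60 73 16 78]
  30. access 57: HIT. Cache (LRU->MRU): [60 73 16 78 57]
  31. access 57: HIT. Cache (LRU->MRU): [60 73 16 78 57]
  32. access 73: HIT. Cache (LRU->MRU): [60 16 78 57 73]
  33. access 73: HIT. Cache (LRU->MRU): [60 16 78 57 73]
  34. access 72: MISS, evict 60. Cache (LRU->MRU): [16 78 57 73 72]
  35. access 73: HIT. Cache (LRU->MRU): [16 78 57 72 73]
  36. access 57: HIT. Cache (LRU->MRU): [16 78 72 73 57]
Total: 25 hits, 11 misses, 6 evictions

Answer: 16 78 72 73 57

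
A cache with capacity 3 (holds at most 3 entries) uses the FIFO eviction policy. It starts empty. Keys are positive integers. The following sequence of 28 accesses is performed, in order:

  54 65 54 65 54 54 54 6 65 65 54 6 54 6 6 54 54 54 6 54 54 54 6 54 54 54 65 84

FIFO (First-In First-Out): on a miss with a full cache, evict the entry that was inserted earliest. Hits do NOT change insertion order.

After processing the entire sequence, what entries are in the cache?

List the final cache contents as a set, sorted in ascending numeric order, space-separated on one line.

FIFO simulation (capacity=3):
  1. access 54: MISS. Cache (old->new): [54]
  2. access 65: MISS. Cache (old->new): [54 65]
  3. access 54: HIT. Cache (old->new): [54 65]
  4. access 65: HIT. Cache (old->new): [54 65]
  5. access 54: HIT. Cache (old->new): [54 65]
  6. access 54: HIT. Cache (old->new): [54 65]
  7. access 54: HIT. Cache (old->new): [54 65]
  8. access 6: MISS. Cache (old->new): [54 65 6]
  9. access 65: HIT. Cache (old->new): [54 65 6]
  10. access 65: HIT. Cache (old->new): [54 65 6]
  11. access 54: HIT. Cache (old->new): [54 65 6]
  12. access 6: HIT. Cache (old->new): [54 65 6]
  13. access 54: HIT. Cache (old->new): [54 65 6]
  14. access 6: HIT. Cache (old->new): [54 65 6]
  15. access 6: HIT. Cache (old->new): [54 65 6]
  16. access 54: HIT. Cache (old->new): [54 65 6]
  17. access 54: HIT. Cache (old->new): [54 65 6]
  18. access 54: HIT. Cache (old->new): [54 65 6]
  19. access 6: HIT. Cache (old->new): [54 65 6]
  20. access 54: HIT. Cache (old->new): [54 65 6]
  21. access 54: HIT. Cache (old->new): [54 65 6]
  22. access 54: HIT. Cache (old->new): [54 65 6]
  23. access 6: HIT. Cache (old->new): [54 65 6]
  24. access 54: HIT. Cache (old->new): [54 65 6]
  25. access 54: HIT. Cache (old->new): [54 65 6]
  26. access 54: HIT. Cache (old->new): [54 65 6]
  27. access 65: HIT. Cache (old->new): [54 65 6]
  28. access 84: MISS, evict 54. Cache (old->new): [65 6 84]
Total: 24 hits, 4 misses, 1 evictions

Answer: 6 65 84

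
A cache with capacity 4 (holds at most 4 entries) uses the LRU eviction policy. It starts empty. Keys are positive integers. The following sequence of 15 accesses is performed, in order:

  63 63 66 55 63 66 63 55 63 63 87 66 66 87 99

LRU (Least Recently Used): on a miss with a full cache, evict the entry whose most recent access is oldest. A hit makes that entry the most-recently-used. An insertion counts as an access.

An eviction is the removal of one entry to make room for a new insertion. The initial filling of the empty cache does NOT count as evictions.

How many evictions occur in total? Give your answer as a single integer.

LRU simulation (capacity=4):
  1. access 63: MISS. Cache (LRU->MRU): [63]
  2. access 63: HIT. Cache (LRU->MRU): [63]
  3. access 66: MISS. Cache (LRU->MRU): [63 66]
  4. access 55: MISS. Cache (LRU->MRU): [63 66 55]
  5. access 63: HIT. Cache (LRU->MRU): [66 55 63]
  6. access 66: HIT. Cache (LRU->MRU): [55 63 66]
  7. access 63: HIT. Cache (LRU->MRU): [55 66 63]
  8. access 55: HIT. Cache (LRU->MRU): [66 63 55]
  9. access 63: HIT. Cache (LRU->MRU): [66 55 63]
  10. access 63: HIT. Cache (LRU->MRU): [66 55 63]
  11. access 87: MISS. Cache (LRU->MRU): [66 55 63 87]
  12. access 66: HIT. Cache (LRU->MRU): [55 63 87 66]
  13. access 66: HIT. Cache (LRU->MRU): [55 63 87 66]
  14. access 87: HIT. Cache (LRU->MRU): [55 63 66 87]
  15. access 99: MISS, evict 55. Cache (LRU->MRU): [63 66 87 99]
Total: 10 hits, 5 misses, 1 evictions

Answer: 1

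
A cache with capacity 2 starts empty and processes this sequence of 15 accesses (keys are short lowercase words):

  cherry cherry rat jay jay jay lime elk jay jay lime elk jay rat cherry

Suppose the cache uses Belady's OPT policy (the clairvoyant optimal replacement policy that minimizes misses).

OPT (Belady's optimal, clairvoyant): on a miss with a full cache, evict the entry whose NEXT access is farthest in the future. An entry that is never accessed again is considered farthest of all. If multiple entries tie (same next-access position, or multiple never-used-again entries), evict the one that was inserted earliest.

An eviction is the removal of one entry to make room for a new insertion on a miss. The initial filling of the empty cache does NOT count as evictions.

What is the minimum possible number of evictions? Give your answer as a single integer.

OPT (Belady) simulation (capacity=2):
  1. access cherry: MISS. Cache: [cherry]
  2. access cherry: HIT. Next use of cherry: step 15. Cache: [cherry]
  3. access rat: MISS. Cache: [cherry rat]
  4. access jay: MISS, evict cherry (next use: step 15). Cache: [rat jay]
  5. access jay: HIT. Next use of jay: step 6. Cache: [rat jay]
  6. access jay: HIT. Next use of jay: step 9. Cache: [rat jay]
  7. access lime: MISS, evict rat (next use: step 14). Cache: [jay lime]
  8. access elk: MISS, evict lime (next use: step 11). Cache: [jay elk]
  9. access jay: HIT. Next use of jay: step 10. Cache: [jay elk]
  10. access jay: HIT. Next use of jay: step 13. Cache: [jay elk]
  11. access lime: MISS, evict jay (next use: step 13). Cache: [elk lime]
  12. access elk: HIT. Next use of elk: never. Cache: [elk lime]
  13. access jay: MISS, evict elk (next use: never). Cache: [lime jay]
  14. access rat: MISS, evict lime (next use: never). Cache: [jay rat]
  15. access cherry: MISS, evict jay (next use: never). Cache: [rat cherry]
Total: 6 hits, 9 misses, 7 evictions

Answer: 7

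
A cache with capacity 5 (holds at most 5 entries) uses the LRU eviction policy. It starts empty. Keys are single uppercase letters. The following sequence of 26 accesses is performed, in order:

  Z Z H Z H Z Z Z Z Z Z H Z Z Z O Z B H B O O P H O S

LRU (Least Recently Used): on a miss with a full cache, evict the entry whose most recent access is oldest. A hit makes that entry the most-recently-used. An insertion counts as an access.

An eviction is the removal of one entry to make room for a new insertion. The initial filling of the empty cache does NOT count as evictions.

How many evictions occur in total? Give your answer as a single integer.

LRU simulation (capacity=5):
  1. access Z: MISS. Cache (LRU->MRU): [Z]
  2. access Z: HIT. Cache (LRU->MRU): [Z]
  3. access H: MISS. Cache (LRU->MRU): [Z H]
  4. access Z: HIT. Cache (LRU->MRU): [H Z]
  5. access H: HIT. Cache (LRU->MRU): [Z H]
  6. access Z: HIT. Cache (LRU->MRU): [H Z]
  7. access Z: HIT. Cache (LRU->MRU): [H Z]
  8. access Z: HIT. Cache (LRU->MRU): [H Z]
  9. access Z: HIT. Cache (LRU->MRU): [H Z]
  10. access Z: HIT. Cache (LRU->MRU): [H Z]
  11. access Z: HIT. Cache (LRU->MRU): [H Z]
  12. access H: HIT. Cache (LRU->MRU): [Z H]
  13. access Z: HIT. Cache (LRU->MRU): [H Z]
  14. access Z: HIT. Cache (LRU->MRU): [H Z]
  15. access Z: HIT. Cache (LRU->MRU): [H Z]
  16. access O: MISS. Cache (LRU->MRU): [H Z O]
  17. access Z: HIT. Cache (LRU->MRU): [H O Z]
  18. access B: MISS. Cache (LRU->MRU): [H O Z B]
  19. access H: HIT. Cache (LRU->MRU): [O Z B H]
  20. access B: HIT. Cache (LRU->MRU): [O Z H B]
  21. access O: HIT. Cache (LRU->MRU): [Z H B O]
  22. access O: HIT. Cache (LRU->MRU): [Z H B O]
  23. access P: MISS. Cache (LRU->MRU): [Z H B O P]
  24. access H: HIT. Cache (LRU->MRU): [Z B O P H]
  25. access O: HIT. Cache (LRU->MRU): [Z B P H O]
  26. access S: MISS, evict Z. Cache (LRU->MRU): [B P H O S]
Total: 20 hits, 6 misses, 1 evictions

Answer: 1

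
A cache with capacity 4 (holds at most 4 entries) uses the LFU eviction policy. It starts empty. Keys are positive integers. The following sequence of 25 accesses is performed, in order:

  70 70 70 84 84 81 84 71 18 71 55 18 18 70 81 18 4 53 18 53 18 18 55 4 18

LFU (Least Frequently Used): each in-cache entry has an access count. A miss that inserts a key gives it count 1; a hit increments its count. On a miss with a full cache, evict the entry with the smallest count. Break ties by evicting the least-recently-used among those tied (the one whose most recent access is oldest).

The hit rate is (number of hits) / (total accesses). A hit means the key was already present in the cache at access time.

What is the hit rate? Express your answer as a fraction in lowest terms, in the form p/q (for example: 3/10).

LFU simulation (capacity=4):
  1. access 70: MISS. Cache: [70(c=1)]
  2. access 70: HIT, count now 2. Cache: [70(c=2)]
  3. access 70: HIT, count now 3. Cache: [70(c=3)]
  4. access 84: MISS. Cache: [84(c=1) 70(c=3)]
  5. access 84: HIT, count now 2. Cache: [84(c=2) 70(c=3)]
  6. access 81: MISS. Cache: [81(c=1) 84(c=2) 70(c=3)]
  7. access 84: HIT, count now 3. Cache: [81(c=1) 70(c=3) 84(c=3)]
  8. access 71: MISS. Cache: [81(c=1) 71(c=1) 70(c=3) 84(c=3)]
  9. access 18: MISS, evict 81(c=1). Cache: [71(c=1) 18(c=1) 70(c=3) 84(c=3)]
  10. access 71: HIT, count now 2. Cache: [18(c=1) 71(c=2) 70(c=3) 84(c=3)]
  11. access 55: MISS, evict 18(c=1). Cache: [55(c=1) 71(c=2) 70(c=3) 84(c=3)]
  12. access 18: MISS, evict 55(c=1). Cache: [18(c=1) 71(c=2) 70(c=3) 84(c=3)]
  13. access 18: HIT, count now 2. Cache: [71(c=2) 18(c=2) 70(c=3) 84(c=3)]
  14. access 70: HIT, count now 4. Cache: [71(c=2) 18(c=2) 84(c=3) 70(c=4)]
  15. access 81: MISS, evict 71(c=2). Cache: [81(c=1) 18(c=2) 84(c=3) 70(c=4)]
  16. access 18: HIT, count now 3. Cache: [81(c=1) 84(c=3) 18(c=3) 70(c=4)]
  17. access 4: MISS, evict 81(c=1). Cache: [4(c=1) 84(c=3) 18(c=3) 70(c=4)]
  18. access 53: MISS, evict 4(c=1). Cache: [53(c=1) 84(c=3) 18(c=3) 70(c=4)]
  19. access 18: HIT, count now 4. Cache: [53(c=1) 84(c=3) 70(c=4) 18(c=4)]
  20. access 53: HIT, count now 2. Cache: [53(c=2) 84(c=3) 70(c=4) 18(c=4)]
  21. access 18: HIT, count now 5. Cache: [53(c=2) 84(c=3) 70(c=4) 18(c=5)]
  22. access 18: HIT, count now 6. Cache: [53(c=2) 84(c=3) 70(c=4) 18(c=6)]
  23. access 55: MISS, evict 53(c=2). Cache: [55(c=1) 84(c=3) 70(c=4) 18(c=6)]
  24. access 4: MISS, evict 55(c=1). Cache: [4(c=1) 84(c=3) 70(c=4) 18(c=6)]
  25. access 18: HIT, count now 7. Cache: [4(c=1) 84(c=3) 70(c=4) 18(c=7)]
Total: 13 hits, 12 misses, 8 evictions

Hit rate = 13/25

Answer: 13/25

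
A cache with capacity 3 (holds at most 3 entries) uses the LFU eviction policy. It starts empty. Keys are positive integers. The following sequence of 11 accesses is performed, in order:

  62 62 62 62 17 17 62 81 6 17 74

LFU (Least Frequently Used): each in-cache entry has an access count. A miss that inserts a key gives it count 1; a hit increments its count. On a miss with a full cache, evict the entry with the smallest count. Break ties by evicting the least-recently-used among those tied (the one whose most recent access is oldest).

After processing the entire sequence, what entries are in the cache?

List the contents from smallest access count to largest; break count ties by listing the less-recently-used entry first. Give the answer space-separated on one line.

Answer: 74 17 62

Derivation:
LFU simulation (capacity=3):
  1. access 62: MISS. Cache: [62(c=1)]
  2. access 62: HIT, count now 2. Cache: [62(c=2)]
  3. access 62: HIT, count now 3. Cache: [62(c=3)]
  4. access 62: HIT, count now 4. Cache: [62(c=4)]
  5. access 17: MISS. Cache: [17(c=1) 62(c=4)]
  6. access 17: HIT, count now 2. Cache: [17(c=2) 62(c=4)]
  7. access 62: HIT, count now 5. Cache: [17(c=2) 62(c=5)]
  8. access 81: MISS. Cache: [81(c=1) 17(c=2) 62(c=5)]
  9. access 6: MISS, evict 81(c=1). Cache: [6(c=1) 17(c=2) 62(c=5)]
  10. access 17: HIT, count now 3. Cache: [6(c=1) 17(c=3) 62(c=5)]
  11. access 74: MISS, evict 6(c=1). Cache: [74(c=1) 17(c=3) 62(c=5)]
Total: 6 hits, 5 misses, 2 evictions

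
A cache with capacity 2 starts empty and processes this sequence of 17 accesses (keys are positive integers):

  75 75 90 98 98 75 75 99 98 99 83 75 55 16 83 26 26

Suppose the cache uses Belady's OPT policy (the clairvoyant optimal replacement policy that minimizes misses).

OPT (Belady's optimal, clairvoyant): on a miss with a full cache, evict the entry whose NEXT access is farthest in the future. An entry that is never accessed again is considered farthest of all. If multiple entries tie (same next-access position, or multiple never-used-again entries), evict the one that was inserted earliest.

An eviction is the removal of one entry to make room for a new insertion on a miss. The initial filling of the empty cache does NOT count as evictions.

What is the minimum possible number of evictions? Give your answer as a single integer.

OPT (Belady) simulation (capacity=2):
  1. access 75: MISS. Cache: [75]
  2. access 75: HIT. Next use of 75: step 6. Cache: [75]
  3. access 90: MISS. Cache: [75 90]
  4. access 98: MISS, evict 90 (next use: never). Cache: [75 98]
  5. access 98: HIT. Next use of 98: step 9. Cache: [75 98]
  6. access 75: HIT. Next use of 75: step 7. Cache: [75 98]
  7. access 75: HIT. Next use of 75: step 12. Cache: [75 98]
  8. access 99: MISS, evict 75 (next use: step 12). Cache: [98 99]
  9. access 98: HIT. Next use of 98: never. Cache: [98 99]
  10. access 99: HIT. Next use of 99: never. Cache: [98 99]
  11. access 83: MISS, evict 98 (next use: never). Cache: [99 83]
  12. access 75: MISS, evict 99 (next use: never). Cache: [83 75]
  13. access 55: MISS, evict 75 (next use: never). Cache: [83 55]
  14. access 16: MISS, evict 55 (next use: never). Cache: [83 16]
  15. access 83: HIT. Next use of 83: never. Cache: [83 16]
  16. access 26: MISS, evict 83 (next use: never). Cache: [16 26]
  17. access 26: HIT. Next use of 26: never. Cache: [16 26]
Total: 8 hits, 9 misses, 7 evictions

Answer: 7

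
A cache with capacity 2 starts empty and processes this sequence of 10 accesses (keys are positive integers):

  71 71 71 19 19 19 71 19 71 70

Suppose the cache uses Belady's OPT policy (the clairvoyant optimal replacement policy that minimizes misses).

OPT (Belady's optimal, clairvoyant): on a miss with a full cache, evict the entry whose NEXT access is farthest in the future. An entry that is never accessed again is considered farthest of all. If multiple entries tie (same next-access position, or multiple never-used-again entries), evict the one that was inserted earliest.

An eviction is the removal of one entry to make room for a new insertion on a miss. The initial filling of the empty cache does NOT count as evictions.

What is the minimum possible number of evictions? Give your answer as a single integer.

OPT (Belady) simulation (capacity=2):
  1. access 71: MISS. Cache: [71]
  2. access 71: HIT. Next use of 71: step 3. Cache: [71]
  3. access 71: HIT. Next use of 71: step 7. Cache: [71]
  4. access 19: MISS. Cache: [71 19]
  5. access 19: HIT. Next use of 19: step 6. Cache: [71 19]
  6. access 19: HIT. Next use of 19: step 8. Cache: [71 19]
  7. access 71: HIT. Next use of 71: step 9. Cache: [71 19]
  8. access 19: HIT. Next use of 19: never. Cache: [71 19]
  9. access 71: HIT. Next use of 71: never. Cache: [71 19]
  10. access 70: MISS, evict 71 (next use: never). Cache: [19 70]
Total: 7 hits, 3 misses, 1 evictions

Answer: 1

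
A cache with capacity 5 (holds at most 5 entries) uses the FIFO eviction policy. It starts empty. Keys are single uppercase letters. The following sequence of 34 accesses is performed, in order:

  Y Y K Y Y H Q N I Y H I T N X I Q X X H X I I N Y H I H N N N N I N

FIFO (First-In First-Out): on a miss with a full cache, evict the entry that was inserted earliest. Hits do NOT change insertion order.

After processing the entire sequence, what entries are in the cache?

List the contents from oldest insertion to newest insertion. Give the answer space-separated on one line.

FIFO simulation (capacity=5):
  1. access Y: MISS. Cache (old->new): [Y]
  2. access Y: HIT. Cache (old->new): [Y]
  3. access K: MISS. Cache (old->new): [Y K]
  4. access Y: HIT. Cache (old->new): [Y K]
  5. access Y: HIT. Cache (old->new): [Y K]
  6. access H: MISS. Cache (old->new): [Y K H]
  7. access Q: MISS. Cache (old->new): [Y K H Q]
  8. access N: MISS. Cache (old->new): [Y K H Q N]
  9. access I: MISS, evict Y. Cache (old->new): [K H Q N I]
  10. access Y: MISS, evict K. Cache (old->new): [H Q N I Y]
  11. access H: HIT. Cache (old->new): [H Q N I Y]
  12. access I: HIT. Cache (old->new): [H Q N I Y]
  13. access T: MISS, evict H. Cache (old->new): [Q N I Y T]
  14. access N: HIT. Cache (old->new): [Q N I Y T]
  15. access X: MISS, evict Q. Cache (old->new): [N I Y T X]
  16. access I: HIT. Cache (old->new): [N I Y T X]
  17. access Q: MISS, evict N. Cache (old->new): [I Y T X Q]
  18. access X: HIT. Cache (old->new): [I Y T X Q]
  19. access X: HIT. Cache (old->new): [I Y T X Q]
  20. access H: MISS, evict I. Cache (old->new): [Y T X Q H]
  21. access X: HIT. Cache (old->new): [Y T X Q H]
  22. access I: MISS, evict Y. Cache (old->new): [T X Q H I]
  23. access I: HIT. Cache (old->new): [T X Q H I]
  24. access N: MISS, evict T. Cache (old->new): [X Q H I N]
  25. access Y: MISS, evict X. Cache (old->new): [Q H I N Y]
  26. access H: HIT. Cache (old->new): [Q H I N Y]
  27. access I: HIT. Cache (old->new): [Q H I N Y]
  28. access H: HIT. Cache (old->new): [Q H I N Y]
  29. access N: HIT. Cache (old->new): [Q H I N Y]
  30. access N: HIT. Cache (old->new): [Q H I N Y]
  31. access N: HIT. Cache (old->new): [Q H I N Y]
  32. access N: HIT. Cache (old->new): [Q H I N Y]
  33. access I: HIT. Cache (old->new): [Q H I N Y]
  34. access N: HIT. Cache (old->new): [Q H I N Y]
Total: 20 hits, 14 misses, 9 evictions

Answer: Q H I N Y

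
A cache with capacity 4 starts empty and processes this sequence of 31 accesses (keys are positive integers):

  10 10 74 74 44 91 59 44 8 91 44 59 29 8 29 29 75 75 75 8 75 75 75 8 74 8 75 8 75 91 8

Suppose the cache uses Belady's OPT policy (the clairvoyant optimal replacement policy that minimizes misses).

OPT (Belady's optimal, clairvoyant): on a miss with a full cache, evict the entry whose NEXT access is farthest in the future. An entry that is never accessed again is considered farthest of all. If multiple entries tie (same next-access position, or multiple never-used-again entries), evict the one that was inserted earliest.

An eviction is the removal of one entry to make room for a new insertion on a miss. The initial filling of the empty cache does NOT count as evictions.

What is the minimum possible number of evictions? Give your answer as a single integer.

OPT (Belady) simulation (capacity=4):
  1. access 10: MISS. Cache: [10]
  2. access 10: HIT. Next use of 10: never. Cache: [10]
  3. access 74: MISS. Cache: [10 74]
  4. access 74: HIT. Next use of 74: step 25. Cache: [10 74]
  5. access 44: MISS. Cache: [10 74 44]
  6. access 91: MISS. Cache: [10 74 44 91]
  7. access 59: MISS, evict 10 (next use: never). Cache: [74 44 91 59]
  8. access 44: HIT. Next use of 44: step 11. Cache: [74 44 91 59]
  9. access 8: MISS, evict 74 (next use: step 25). Cache: [44 91 59 8]
  10. access 91: HIT. Next use of 91: step 30. Cache: [44 91 59 8]
  11. access 44: HIT. Next use of 44: never. Cache: [44 91 59 8]
  12. access 59: HIT. Next use of 59: never. Cache: [44 91 59 8]
  13. access 29: MISS, evict 44 (next use: never). Cache: [91 59 8 29]
  14. access 8: HIT. Next use of 8: step 20. Cache: [91 59 8 29]
  15. access 29: HIT. Next use of 29: step 16. Cache: [91 59 8 29]
  16. access 29: HIT. Next use of 29: never. Cache: [91 59 8 29]
  17. access 75: MISS, evict 59 (next use: never). Cache: [91 8 29 75]
  18. access 75: HIT. Next use of 75: step 19. Cache: [91 8 29 75]
  19. access 75: HIT. Next use of 75: step 21. Cache: [91 8 29 75]
  20. access 8: HIT. Next use of 8: step 24. Cache: [91 8 29 75]
  21. access 75: HIT. Next use of 75: step 22. Cache: [91 8 29 75]
  22. access 75: HIT. Next use of 75: step 23. Cache: [91 8 29 75]
  23. access 75: HIT. Next use of 75: step 27. Cache: [91 8 29 75]
  24. access 8: HIT. Next use of 8: step 26. Cache: [91 8 29 75]
  25. access 74: MISS, evict 29 (next use: never). Cache: [91 8 75 74]
  26. access 8: HIT. Next use of 8: step 28. Cache: [91 8 75 74]
  27. access 75: HIT. Next use of 75: step 29. Cache: [91 8 75 74]
  28. access 8: HIT. Next use of 8: step 31. Cache: [91 8 75 74]
  29. access 75: HIT. Next use of 75: never. Cache: [91 8 75 74]
  30. access 91: HIT. Next use of 91: never. Cache: [91 8 75 74]
  31. access 8: HIT. Next use of 8: never. Cache: [91 8 75 74]
Total: 22 hits, 9 misses, 5 evictions

Answer: 5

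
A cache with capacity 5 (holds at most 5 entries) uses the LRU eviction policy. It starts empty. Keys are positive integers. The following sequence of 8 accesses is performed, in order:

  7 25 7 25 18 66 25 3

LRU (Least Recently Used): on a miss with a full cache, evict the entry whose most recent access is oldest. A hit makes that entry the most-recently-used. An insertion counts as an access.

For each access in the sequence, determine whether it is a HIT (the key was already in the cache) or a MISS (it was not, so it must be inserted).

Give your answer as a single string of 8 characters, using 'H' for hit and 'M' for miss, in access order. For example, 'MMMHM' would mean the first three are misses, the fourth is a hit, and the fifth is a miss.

Answer: MMHHMMHM

Derivation:
LRU simulation (capacity=5):
  1. access 7: MISS. Cache (LRU->MRU): [7]
  2. access 25: MISS. Cache (LRU->MRU): [7 25]
  3. access 7: HIT. Cache (LRU->MRU): [25 7]
  4. access 25: HIT. Cache (LRU->MRU): [7 25]
  5. access 18: MISS. Cache (LRU->MRU): [7 25 18]
  6. access 66: MISS. Cache (LRU->MRU): [7 25 18 66]
  7. access 25: HIT. Cache (LRU->MRU): [7 18 66 25]
  8. access 3: MISS. Cache (LRU->MRU): [7 18 66 25 3]
Total: 3 hits, 5 misses, 0 evictions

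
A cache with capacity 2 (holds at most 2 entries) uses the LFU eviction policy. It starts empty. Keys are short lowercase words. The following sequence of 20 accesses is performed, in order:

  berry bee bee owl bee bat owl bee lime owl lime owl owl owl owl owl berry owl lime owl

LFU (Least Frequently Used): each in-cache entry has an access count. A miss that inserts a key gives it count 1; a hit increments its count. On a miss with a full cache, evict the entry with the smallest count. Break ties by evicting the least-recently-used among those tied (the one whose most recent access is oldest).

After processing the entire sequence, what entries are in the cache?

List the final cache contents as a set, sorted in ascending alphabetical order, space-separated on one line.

Answer: lime owl

Derivation:
LFU simulation (capacity=2):
  1. access berry: MISS. Cache: [berry(c=1)]
  2. access bee: MISS. Cache: [berry(c=1) bee(c=1)]
  3. access bee: HIT, count now 2. Cache: [berry(c=1) bee(c=2)]
  4. access owl: MISS, evict berry(c=1). Cache: [owl(c=1) bee(c=2)]
  5. access bee: HIT, count now 3. Cache: [owl(c=1) bee(c=3)]
  6. access bat: MISS, evict owl(c=1). Cache: [bat(c=1) bee(c=3)]
  7. access owl: MISS, evict bat(c=1). Cache: [owl(c=1) bee(c=3)]
  8. access bee: HIT, count now 4. Cache: [owl(c=1) bee(c=4)]
  9. access lime: MISS, evict owl(c=1). Cache: [lime(c=1) bee(c=4)]
  10. access owl: MISS, evict lime(c=1). Cache: [owl(c=1) bee(c=4)]
  11. access lime: MISS, evict owl(c=1). Cache: [lime(c=1) bee(c=4)]
  12. access owl: MISS, evict lime(c=1). Cache: [owl(c=1) bee(c=4)]
  13. access owl: HIT, count now 2. Cache: [owl(c=2) bee(c=4)]
  14. access owl: HIT, count now 3. Cache: [owl(c=3) bee(c=4)]
  15. access owl: HIT, count now 4. Cache: [bee(c=4) owl(c=4)]
  16. access owl: HIT, count now 5. Cache: [bee(c=4) owl(c=5)]
  17. access berry: MISS, evict bee(c=4). Cache: [berry(c=1) owl(c=5)]
  18. access owl: HIT, count now 6. Cache: [berry(c=1) owl(c=6)]
  19. access lime: MISS, evict berry(c=1). Cache: [lime(c=1) owl(c=6)]
  20. access owl: HIT, count now 7. Cache: [lime(c=1) owl(c=7)]
Total: 9 hits, 11 misses, 9 evictions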